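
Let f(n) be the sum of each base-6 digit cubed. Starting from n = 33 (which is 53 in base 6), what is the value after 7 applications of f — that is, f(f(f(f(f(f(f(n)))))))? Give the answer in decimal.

73

33 = (5,3)_6 → 5³ + 3³ = 152
152 = (4,1,2)_6 → 4³ + 1³ + 2³ = 73
73 = (2,0,1)_6 → 2³ + 0³ + 1³ = 9
9 = (1,3)_6 → 1³ + 3³ = 28
28 = (4,4)_6 → 4³ + 4³ = 128
128 = (3,3,2)_6 → 3³ + 3³ + 2³ = 62
62 = (1,4,2)_6 → 1³ + 4³ + 2³ = 73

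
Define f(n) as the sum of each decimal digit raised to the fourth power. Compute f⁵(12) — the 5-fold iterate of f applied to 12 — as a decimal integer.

12 → 1⁴ + 2⁴ = 1 + 16 = 17
17 → 1⁴ + 7⁴ = 1 + 2401 = 2402
2402 → 2⁴ + 4⁴ + 0⁴ + 2⁴ = 16 + 256 + 0 + 16 = 288
288 → 2⁴ + 8⁴ + 8⁴ = 16 + 4096 + 4096 = 8208
8208 → 8⁴ + 2⁴ + 0⁴ + 8⁴ = 4096 + 16 + 0 + 4096 = 8208

8208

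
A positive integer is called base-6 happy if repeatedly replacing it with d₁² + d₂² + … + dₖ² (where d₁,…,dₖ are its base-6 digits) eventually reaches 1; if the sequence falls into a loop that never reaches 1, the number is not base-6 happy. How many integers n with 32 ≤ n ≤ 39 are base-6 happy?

1

32: 32 → 29 → 41 → 26 → 20 → 13 → 5 → 25 → 17 → 29  (repeats 29)
33: 33 → 34 → 41 → 26 → 20 → 13 → 5 → 25 → 17 → 29 → 41  (repeats 41)
34: 34 → 41 → 26 → 20 → 13 → 5 → 25 → 17 → 29 → 41  (repeats 41)
35: 35 → 50 → 9 → 10 → 17 → 29 → 41 → 26 → 20 → 13 → 5 → 25 → 17  (repeats 17)
36: 36 → 1  (reaches 1)
37: 37 → 2 → 4 → 16 → 20 → 13 → 5 → 25 → 17 → 29 → 41 → 26 → 20  (repeats 20)
38: 38 → 5 → 25 → 17 → 29 → 41 → 26 → 20 → 13 → 5  (repeats 5)
39: 39 → 10 → 17 → 29 → 41 → 26 → 20 → 13 → 5 → 25 → 17  (repeats 17)
base-6 happy: 36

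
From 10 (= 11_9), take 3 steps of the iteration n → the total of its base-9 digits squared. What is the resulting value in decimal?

10 = (1,1)_9 → 1² + 1² = 1 + 1 = 2
2 = (2)_9 → 2² = 4
4 = (4)_9 → 4² = 16

16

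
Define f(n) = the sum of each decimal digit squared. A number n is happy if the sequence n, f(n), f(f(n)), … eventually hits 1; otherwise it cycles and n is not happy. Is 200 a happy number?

not happy

200 → 2² + 0² + 0² = 4
4 → 4² = 16
16 → 1² + 6² = 37
37 → 3² + 7² = 58
58 → 5² + 8² = 89
89 → 8² + 9² = 145
145 → 1² + 4² + 5² = 42
42 → 4² + 2² = 20
20 → 2² + 0² = 4  — 4 already seen; the sequence cycles without reaching 1.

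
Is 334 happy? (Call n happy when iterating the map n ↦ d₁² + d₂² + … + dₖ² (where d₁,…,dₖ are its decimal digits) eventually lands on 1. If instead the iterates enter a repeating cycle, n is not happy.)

334 → 3² + 3² + 4² = 34
34 → 3² + 4² = 25
25 → 2² + 5² = 29
29 → 2² + 9² = 85
85 → 8² + 5² = 89
89 → 8² + 9² = 145
145 → 1² + 4² + 5² = 42
42 → 4² + 2² = 20
20 → 2² + 0² = 4
4 → 4² = 16
16 → 1² + 6² = 37
37 → 3² + 7² = 58
58 → 5² + 8² = 89  — 89 already seen; the sequence cycles without reaching 1.

not happy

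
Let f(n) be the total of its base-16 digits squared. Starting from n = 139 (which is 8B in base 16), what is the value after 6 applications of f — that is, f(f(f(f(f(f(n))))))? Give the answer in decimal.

200

139 = (8,11)_16 → 8² + 11² = 64 + 121 = 185
185 = (11,9)_16 → 11² + 9² = 121 + 81 = 202
202 = (12,10)_16 → 12² + 10² = 144 + 100 = 244
244 = (15,4)_16 → 15² + 4² = 225 + 16 = 241
241 = (15,1)_16 → 15² + 1² = 225 + 1 = 226
226 = (14,2)_16 → 14² + 2² = 196 + 4 = 200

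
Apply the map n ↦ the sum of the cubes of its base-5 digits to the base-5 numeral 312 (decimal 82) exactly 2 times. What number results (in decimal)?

82 = (3,1,2)_5 → 3³ + 1³ + 2³ = 36
36 = (1,2,1)_5 → 1³ + 2³ + 1³ = 10

10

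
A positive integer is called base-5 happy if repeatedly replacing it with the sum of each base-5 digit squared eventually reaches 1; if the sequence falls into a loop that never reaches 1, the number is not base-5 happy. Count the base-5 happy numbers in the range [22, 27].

3

22: 22 → 20 → 16 → 10 → 4 → 16  (repeats 16)
23: 23 → 25 → 1  (reaches 1)
24: 24 → 32 → 6 → 2 → 4 → 16 → 10 → 4  (repeats 4)
25: 25 → 1  (reaches 1)
26: 26 → 2 → 4 → 16 → 10 → 4  (repeats 4)
27: 27 → 5 → 1  (reaches 1)
base-5 happy: 23, 25, 27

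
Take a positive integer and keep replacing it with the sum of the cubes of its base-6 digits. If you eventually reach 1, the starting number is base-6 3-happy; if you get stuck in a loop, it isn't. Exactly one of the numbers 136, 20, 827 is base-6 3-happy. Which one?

827

136: 136 → 155 → 190 → 190  — repeats 190 (not base-6 3-happy)
20: 20 → 35 → 250 → 190 → 190  — repeats 190 (not base-6 3-happy)
827: 827 → 341 → 161 → 197 → 258 → 3 → 27 → 91 → 36 → 1  — reaches 1 (base-6 3-happy)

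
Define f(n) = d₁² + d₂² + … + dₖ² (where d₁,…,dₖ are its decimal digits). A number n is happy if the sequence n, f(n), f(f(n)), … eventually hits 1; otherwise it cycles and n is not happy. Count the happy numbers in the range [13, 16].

1

13: 13 → 10 → 1  (reaches 1)
14: 14 → 17 → 50 → 25 → 29 → 85 → 89 → 145 → 42 → 20 → 4 → 16 → 37 → 58 → 89  (repeats 89)
15: 15 → 26 → 40 → 16 → 37 → 58 → 89 → 145 → 42 → 20 → 4 → 16  (repeats 16)
16: 16 → 37 → 58 → 89 → 145 → 42 → 20 → 4 → 16  (repeats 16)
happy: 13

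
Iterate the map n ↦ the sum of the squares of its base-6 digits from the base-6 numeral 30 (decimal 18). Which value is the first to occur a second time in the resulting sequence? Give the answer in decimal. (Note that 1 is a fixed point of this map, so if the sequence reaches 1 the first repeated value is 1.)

18 = (3,0)_6 → 3² + 0² = 9 + 0 = 9
9 = (1,3)_6 → 1² + 3² = 1 + 9 = 10
10 = (1,4)_6 → 1² + 4² = 1 + 16 = 17
17 = (2,5)_6 → 2² + 5² = 4 + 25 = 29
29 = (4,5)_6 → 4² + 5² = 16 + 25 = 41
41 = (1,0,5)_6 → 1² + 0² + 5² = 1 + 0 + 25 = 26
26 = (4,2)_6 → 4² + 2² = 16 + 4 = 20
20 = (3,2)_6 → 3² + 2² = 9 + 4 = 13
13 = (2,1)_6 → 2² + 1² = 4 + 1 = 5
5 = (5)_6 → 5² = 25
25 = (4,1)_6 → 4² + 1² = 16 + 1 = 17  — 17 already appeared earlier.

17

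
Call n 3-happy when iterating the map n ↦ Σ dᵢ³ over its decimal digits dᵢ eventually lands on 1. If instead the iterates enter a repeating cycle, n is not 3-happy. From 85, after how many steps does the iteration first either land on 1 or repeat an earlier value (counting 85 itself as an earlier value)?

9

85 → 8³ + 5³ = 637
637 → 6³ + 3³ + 7³ = 586
586 → 5³ + 8³ + 6³ = 853
853 → 8³ + 5³ + 3³ = 664
664 → 6³ + 6³ + 4³ = 496
496 → 4³ + 9³ + 6³ = 1009
1009 → 1³ + 0³ + 0³ + 9³ = 730
730 → 7³ + 3³ + 0³ = 370
370 → 3³ + 7³ + 0³ = 370  — 370 repeats.
That took 9 steps.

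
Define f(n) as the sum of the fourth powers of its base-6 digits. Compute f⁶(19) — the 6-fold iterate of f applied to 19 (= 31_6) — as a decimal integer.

609

19 = (3,1)_6 → 3⁴ + 1⁴ = 82
82 = (2,1,4)_6 → 2⁴ + 1⁴ + 4⁴ = 273
273 = (1,1,3,3)_6 → 1⁴ + 1⁴ + 3⁴ + 3⁴ = 164
164 = (4,3,2)_6 → 4⁴ + 3⁴ + 2⁴ = 353
353 = (1,3,4,5)_6 → 1⁴ + 3⁴ + 4⁴ + 5⁴ = 963
963 = (4,2,4,3)_6 → 4⁴ + 2⁴ + 4⁴ + 3⁴ = 609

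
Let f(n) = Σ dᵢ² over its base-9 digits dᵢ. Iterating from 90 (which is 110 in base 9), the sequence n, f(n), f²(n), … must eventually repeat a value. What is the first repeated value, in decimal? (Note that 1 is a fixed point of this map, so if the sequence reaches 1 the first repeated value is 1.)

90 = (1,1,0)_9 → 1² + 1² + 0² = 2
2 = (2)_9 → 2² = 4
4 = (4)_9 → 4² = 16
16 = (1,7)_9 → 1² + 7² = 50
50 = (5,5)_9 → 5² + 5² = 50  — 50 already appeared earlier.

50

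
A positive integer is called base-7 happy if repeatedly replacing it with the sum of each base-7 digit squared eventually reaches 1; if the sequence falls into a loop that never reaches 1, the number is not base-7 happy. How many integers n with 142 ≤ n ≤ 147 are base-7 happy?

1

142: 142 → 44 → 40 → 50 → 2 → 4 → 16 → 8 → 2  (repeats 2)
143: 143 → 49 → 1  (reaches 1)
144: 144 → 56 → 2 → 4 → 16 → 8 → 2  (repeats 2)
145: 145 → 65 → 9 → 5 → 25 → 25  (repeats 25)
146: 146 → 76 → 46 → 52 → 10 → 10  (repeats 10)
147: 147 → 9 → 5 → 25 → 25  (repeats 25)
base-7 happy: 143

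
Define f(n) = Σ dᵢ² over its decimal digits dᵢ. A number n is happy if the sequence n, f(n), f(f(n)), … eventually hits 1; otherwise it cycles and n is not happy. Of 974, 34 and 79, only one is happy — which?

974: 974 → 146 → 53 → 34 → 25 → 29 → 85 → 89 → 145 → 42 → 20 → 4 → 16 → 37 → 58 → 89  — repeats 89 (not happy)
34: 34 → 25 → 29 → 85 → 89 → 145 → 42 → 20 → 4 → 16 → 37 → 58 → 89  — repeats 89 (not happy)
79: 79 → 130 → 10 → 1  — reaches 1 (happy)

79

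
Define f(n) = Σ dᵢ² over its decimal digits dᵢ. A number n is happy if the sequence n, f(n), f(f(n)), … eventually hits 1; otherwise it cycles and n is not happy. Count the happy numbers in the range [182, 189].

182: 182 → 69 → 117 → 51 → 26 → 40 → 16 → 37 → 58 → 89 → 145 → 42 → 20 → 4 → 16  — not happy
183: 183 → 74 → 65 → 61 → 37 → 58 → 89 → 145 → 42 → 20 → 4 → 16 → 37  — not happy
184: 184 → 81 → 65 → 61 → 37 → 58 → 89 → 145 → 42 → 20 → 4 → 16 → 37  — not happy
185: 185 → 90 → 81 → 65 → 61 → 37 → 58 → 89 → 145 → 42 → 20 → 4 → 16 → 37  — not happy
186: 186 → 101 → 2 → 4 → 16 → 37 → 58 → 89 → 145 → 42 → 20 → 4  — not happy
187: 187 → 114 → 18 → 65 → 61 → 37 → 58 → 89 → 145 → 42 → 20 → 4 → 16 → 37  — not happy
188: 188 → 129 → 86 → 100 → 1  — happy
189: 189 → 146 → 53 → 34 → 25 → 29 → 85 → 89 → 145 → 42 → 20 → 4 → 16 → 37 → 58 → 89  — not happy
happy: 188

1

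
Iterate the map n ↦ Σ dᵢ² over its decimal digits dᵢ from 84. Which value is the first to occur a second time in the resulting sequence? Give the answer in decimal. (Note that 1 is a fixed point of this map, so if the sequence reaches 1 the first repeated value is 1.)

89

84 → 8² + 4² = 64 + 16 = 80
80 → 8² + 0² = 64 + 0 = 64
64 → 6² + 4² = 36 + 16 = 52
52 → 5² + 2² = 25 + 4 = 29
29 → 2² + 9² = 4 + 81 = 85
85 → 8² + 5² = 64 + 25 = 89
89 → 8² + 9² = 64 + 81 = 145
145 → 1² + 4² + 5² = 1 + 16 + 25 = 42
42 → 4² + 2² = 16 + 4 = 20
20 → 2² + 0² = 4 + 0 = 4
4 → 4² = 16
16 → 1² + 6² = 1 + 36 = 37
37 → 3² + 7² = 9 + 49 = 58
58 → 5² + 8² = 25 + 64 = 89  — 89 already appeared earlier.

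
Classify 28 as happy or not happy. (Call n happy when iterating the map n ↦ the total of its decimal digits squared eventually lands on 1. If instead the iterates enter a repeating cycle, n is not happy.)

28 → 2² + 8² = 68
68 → 6² + 8² = 100
100 → 1² + 0² + 0² = 1  — reached 1.

happy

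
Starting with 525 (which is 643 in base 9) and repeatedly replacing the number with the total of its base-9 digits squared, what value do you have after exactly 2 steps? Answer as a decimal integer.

525 = (6,4,3)_9 → 6² + 4² + 3² = 61
61 = (6,7)_9 → 6² + 7² = 85

85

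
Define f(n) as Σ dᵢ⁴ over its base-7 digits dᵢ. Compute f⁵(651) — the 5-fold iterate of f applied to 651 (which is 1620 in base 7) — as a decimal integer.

651 = (1,6,2,0)_7 → 1313
1313 = (3,5,5,4)_7 → 1587
1587 = (4,4,2,5)_7 → 1153
1153 = (3,2,3,5)_7 → 803
803 = (2,2,2,5)_7 → 673

673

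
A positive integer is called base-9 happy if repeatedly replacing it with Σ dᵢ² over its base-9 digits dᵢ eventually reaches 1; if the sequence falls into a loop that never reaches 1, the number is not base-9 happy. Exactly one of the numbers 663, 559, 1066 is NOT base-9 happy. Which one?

1066

663: 663 → 101 → 9 → 1  — reaches 1 (base-9 happy)
559: 559 → 101 → 9 → 1  — reaches 1 (base-9 happy)
1066: 1066 → 34 → 58 → 52 → 74 → 68 → 74  — repeats 74 (not base-9 happy)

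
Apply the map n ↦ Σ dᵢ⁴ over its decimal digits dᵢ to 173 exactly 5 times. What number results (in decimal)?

173 → 1⁴ + 7⁴ + 3⁴ = 1 + 2401 + 81 = 2483
2483 → 2⁴ + 4⁴ + 8⁴ + 3⁴ = 16 + 256 + 4096 + 81 = 4449
4449 → 4⁴ + 4⁴ + 4⁴ + 9⁴ = 256 + 256 + 256 + 6561 = 7329
7329 → 7⁴ + 3⁴ + 2⁴ + 9⁴ = 2401 + 81 + 16 + 6561 = 9059
9059 → 9⁴ + 0⁴ + 5⁴ + 9⁴ = 6561 + 0 + 625 + 6561 = 13747

13747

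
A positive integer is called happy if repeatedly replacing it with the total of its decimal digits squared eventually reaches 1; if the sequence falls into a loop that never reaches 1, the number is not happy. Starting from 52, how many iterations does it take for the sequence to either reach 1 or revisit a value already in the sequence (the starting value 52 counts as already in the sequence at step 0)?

11

52 → 5² + 2² = 25 + 4 = 29
29 → 2² + 9² = 4 + 81 = 85
85 → 8² + 5² = 64 + 25 = 89
89 → 8² + 9² = 64 + 81 = 145
145 → 1² + 4² + 5² = 1 + 16 + 25 = 42
42 → 4² + 2² = 16 + 4 = 20
20 → 2² + 0² = 4 + 0 = 4
4 → 4² = 16
16 → 1² + 6² = 1 + 36 = 37
37 → 3² + 7² = 9 + 49 = 58
58 → 5² + 8² = 25 + 64 = 89  — 89 repeats.
That took 11 steps.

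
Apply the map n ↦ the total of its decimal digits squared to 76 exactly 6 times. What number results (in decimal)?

76 → 7² + 6² = 85
85 → 8² + 5² = 89
89 → 8² + 9² = 145
145 → 1² + 4² + 5² = 42
42 → 4² + 2² = 20
20 → 2² + 0² = 4

4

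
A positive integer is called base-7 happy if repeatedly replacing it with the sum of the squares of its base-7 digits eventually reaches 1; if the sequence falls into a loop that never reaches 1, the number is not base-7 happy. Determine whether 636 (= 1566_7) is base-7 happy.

636 = (1,5,6,6)_7 → 1² + 5² + 6² + 6² = 98
98 = (2,0,0)_7 → 2² + 0² + 0² = 4
4 = (4)_7 → 4² = 16
16 = (2,2)_7 → 2² + 2² = 8
8 = (1,1)_7 → 1² + 1² = 2
2 = (2)_7 → 2² = 4  — 4 already seen; the sequence cycles without reaching 1.

not base-7 happy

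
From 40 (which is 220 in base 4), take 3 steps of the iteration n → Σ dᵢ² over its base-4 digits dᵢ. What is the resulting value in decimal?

1

40 = (2,2,0)_4 → 2² + 2² + 0² = 8
8 = (2,0)_4 → 2² + 0² = 4
4 = (1,0)_4 → 1² + 0² = 1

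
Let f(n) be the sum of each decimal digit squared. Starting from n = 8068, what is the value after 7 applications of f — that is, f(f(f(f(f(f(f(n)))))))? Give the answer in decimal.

8068 → 8² + 0² + 6² + 8² = 64 + 0 + 36 + 64 = 164
164 → 1² + 6² + 4² = 1 + 36 + 16 = 53
53 → 5² + 3² = 25 + 9 = 34
34 → 3² + 4² = 9 + 16 = 25
25 → 2² + 5² = 4 + 25 = 29
29 → 2² + 9² = 4 + 81 = 85
85 → 8² + 5² = 64 + 25 = 89

89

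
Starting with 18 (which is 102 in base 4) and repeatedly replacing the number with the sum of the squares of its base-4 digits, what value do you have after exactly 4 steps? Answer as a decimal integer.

18 = (1,0,2)_4 → 1² + 0² + 2² = 5
5 = (1,1)_4 → 1² + 1² = 2
2 = (2)_4 → 2² = 4
4 = (1,0)_4 → 1² + 0² = 1

1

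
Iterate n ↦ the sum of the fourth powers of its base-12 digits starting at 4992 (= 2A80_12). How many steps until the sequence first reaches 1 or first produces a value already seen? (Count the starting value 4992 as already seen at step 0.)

4992 = (2,10,8,0)_12 → 2⁴ + 10⁴ + 8⁴ + 0⁴ = 16 + 10000 + 4096 + 0 = 14112
14112 = (8,2,0,0)_12 → 8⁴ + 2⁴ + 0⁴ + 0⁴ = 4096 + 16 + 0 + 0 = 4112
4112 = (2,4,6,8)_12 → 2⁴ + 4⁴ + 6⁴ + 8⁴ = 16 + 256 + 1296 + 4096 = 5664
5664 = (3,3,4,0)_12 → 3⁴ + 3⁴ + 4⁴ + 0⁴ = 81 + 81 + 256 + 0 = 418
418 = (2,10,10)_12 → 2⁴ + 10⁴ + 10⁴ = 16 + 10000 + 10000 = 20016
20016 = (11,7,0,0)_12 → 11⁴ + 7⁴ + 0⁴ + 0⁴ = 14641 + 2401 + 0 + 0 = 17042
17042 = (9,10,4,2)_12 → 9⁴ + 10⁴ + 4⁴ + 2⁴ = 6561 + 10000 + 256 + 16 = 16833
16833 = (9,8,10,9)_12 → 9⁴ + 8⁴ + 10⁴ + 9⁴ = 6561 + 4096 + 10000 + 6561 = 27218
27218 = (1,3,9,0,2)_12 → 1⁴ + 3⁴ + 9⁴ + 0⁴ + 2⁴ = 1 + 81 + 6561 + 0 + 16 = 6659
6659 = (3,10,2,11)_12 → 3⁴ + 10⁴ + 2⁴ + 11⁴ = 81 + 10000 + 16 + 14641 = 24738
24738 = (1,2,3,9,6)_12 → 1⁴ + 2⁴ + 3⁴ + 9⁴ + 6⁴ = 1 + 16 + 81 + 6561 + 1296 = 7955
7955 = (4,7,2,11)_12 → 4⁴ + 7⁴ + 2⁴ + 11⁴ = 256 + 2401 + 16 + 14641 = 17314
17314 = (10,0,2,10)_12 → 10⁴ + 0⁴ + 2⁴ + 10⁴ = 10000 + 0 + 16 + 10000 = 20016  — 20016 repeats.
That took 13 steps.

13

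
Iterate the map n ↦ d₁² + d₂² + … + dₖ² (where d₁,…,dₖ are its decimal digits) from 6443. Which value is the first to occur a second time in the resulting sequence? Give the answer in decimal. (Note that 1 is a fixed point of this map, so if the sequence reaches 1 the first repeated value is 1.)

6443 → 6² + 4² + 4² + 3² = 36 + 16 + 16 + 9 = 77
77 → 7² + 7² = 49 + 49 = 98
98 → 9² + 8² = 81 + 64 = 145
145 → 1² + 4² + 5² = 1 + 16 + 25 = 42
42 → 4² + 2² = 16 + 4 = 20
20 → 2² + 0² = 4 + 0 = 4
4 → 4² = 16
16 → 1² + 6² = 1 + 36 = 37
37 → 3² + 7² = 9 + 49 = 58
58 → 5² + 8² = 25 + 64 = 89
89 → 8² + 9² = 64 + 81 = 145  — 145 already appeared earlier.

145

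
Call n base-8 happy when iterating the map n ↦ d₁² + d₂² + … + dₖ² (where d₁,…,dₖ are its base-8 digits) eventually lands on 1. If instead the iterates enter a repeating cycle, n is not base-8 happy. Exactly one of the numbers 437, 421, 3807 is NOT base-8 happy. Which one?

437: 437 → 97 → 18 → 8 → 1  — reaches 1 (base-8 happy)
421: 421 → 77 → 27 → 18 → 8 → 1  — reaches 1 (base-8 happy)
3807: 3807 → 116 → 53 → 61 → 74 → 6 → 36 → 32 → 16 → 4 → 16  — repeats 16 (not base-8 happy)

3807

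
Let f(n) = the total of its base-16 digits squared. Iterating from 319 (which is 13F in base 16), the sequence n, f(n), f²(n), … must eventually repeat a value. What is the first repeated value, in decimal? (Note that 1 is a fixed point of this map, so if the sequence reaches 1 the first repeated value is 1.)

319 = (1,3,15)_16 → 1² + 3² + 15² = 235
235 = (14,11)_16 → 14² + 11² = 317
317 = (1,3,13)_16 → 1² + 3² + 13² = 179
179 = (11,3)_16 → 11² + 3² = 130
130 = (8,2)_16 → 8² + 2² = 68
68 = (4,4)_16 → 4² + 4² = 32
32 = (2,0)_16 → 2² + 0² = 4
4 = (4)_16 → 4² = 16
16 = (1,0)_16 → 1² + 0² = 1  — reached the fixed point 1.
1 → 1, so 1 is the first repeated value.

1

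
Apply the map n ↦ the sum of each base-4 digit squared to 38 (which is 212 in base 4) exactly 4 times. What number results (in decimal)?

4

38 = (2,1,2)_4 → 2² + 1² + 2² = 4 + 1 + 4 = 9
9 = (2,1)_4 → 2² + 1² = 4 + 1 = 5
5 = (1,1)_4 → 1² + 1² = 1 + 1 = 2
2 = (2)_4 → 2² = 4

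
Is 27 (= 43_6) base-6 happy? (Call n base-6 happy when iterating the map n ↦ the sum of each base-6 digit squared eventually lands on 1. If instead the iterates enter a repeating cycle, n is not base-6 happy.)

27 = (4,3)_6 → 4² + 3² = 25
25 = (4,1)_6 → 4² + 1² = 17
17 = (2,5)_6 → 2² + 5² = 29
29 = (4,5)_6 → 4² + 5² = 41
41 = (1,0,5)_6 → 1² + 0² + 5² = 26
26 = (4,2)_6 → 4² + 2² = 20
20 = (3,2)_6 → 3² + 2² = 13
13 = (2,1)_6 → 2² + 1² = 5
5 = (5)_6 → 5² = 25  — 25 already seen; the sequence cycles without reaching 1.

not base-6 happy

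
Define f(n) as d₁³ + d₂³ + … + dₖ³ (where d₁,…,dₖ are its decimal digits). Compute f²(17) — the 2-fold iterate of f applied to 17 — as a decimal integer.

17 → 1³ + 7³ = 1 + 343 = 344
344 → 3³ + 4³ + 4³ = 27 + 64 + 64 = 155

155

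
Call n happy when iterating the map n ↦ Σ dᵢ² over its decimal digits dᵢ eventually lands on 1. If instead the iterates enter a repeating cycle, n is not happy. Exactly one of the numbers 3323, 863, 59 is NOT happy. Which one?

3323: 3323 → 31 → 10 → 1  — reaches 1 (happy)
863: 863 → 109 → 82 → 68 → 100 → 1  — reaches 1 (happy)
59: 59 → 106 → 37 → 58 → 89 → 145 → 42 → 20 → 4 → 16 → 37  — repeats 37 (not happy)

59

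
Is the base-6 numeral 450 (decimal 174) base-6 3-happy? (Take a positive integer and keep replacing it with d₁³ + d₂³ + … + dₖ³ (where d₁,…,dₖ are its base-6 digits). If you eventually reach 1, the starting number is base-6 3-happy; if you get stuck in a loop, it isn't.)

base-6 3-happy

174 = (4,5,0)_6 → 4³ + 5³ + 0³ = 64 + 125 + 0 = 189
189 = (5,1,3)_6 → 5³ + 1³ + 3³ = 125 + 1 + 27 = 153
153 = (4,1,3)_6 → 4³ + 1³ + 3³ = 64 + 1 + 27 = 92
92 = (2,3,2)_6 → 2³ + 3³ + 2³ = 8 + 27 + 8 = 43
43 = (1,1,1)_6 → 1³ + 1³ + 1³ = 1 + 1 + 1 = 3
3 = (3)_6 → 3³ = 27
27 = (4,3)_6 → 4³ + 3³ = 64 + 27 = 91
91 = (2,3,1)_6 → 2³ + 3³ + 1³ = 8 + 27 + 1 = 36
36 = (1,0,0)_6 → 1³ + 0³ + 0³ = 1 + 0 + 0 = 1  — reached 1.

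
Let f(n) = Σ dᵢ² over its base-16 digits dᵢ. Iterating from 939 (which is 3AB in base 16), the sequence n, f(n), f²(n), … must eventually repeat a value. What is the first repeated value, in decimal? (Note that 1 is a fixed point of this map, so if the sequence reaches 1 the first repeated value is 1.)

1

939 = (3,10,11)_16 → 230
230 = (14,6)_16 → 232
232 = (14,8)_16 → 260
260 = (1,0,4)_16 → 17
17 = (1,1)_16 → 2
2 = (2)_16 → 4
4 = (4)_16 → 16
16 = (1,0)_16 → 1  — reached the fixed point 1.
1 → 1, so 1 is the first repeated value.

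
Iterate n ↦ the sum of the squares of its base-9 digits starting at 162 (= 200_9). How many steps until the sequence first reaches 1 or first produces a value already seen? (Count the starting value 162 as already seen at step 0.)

4

162 = (2,0,0)_9 → 2² + 0² + 0² = 4 + 0 + 0 = 4
4 = (4)_9 → 4² = 16
16 = (1,7)_9 → 1² + 7² = 1 + 49 = 50
50 = (5,5)_9 → 5² + 5² = 25 + 25 = 50  — 50 repeats.
That took 4 steps.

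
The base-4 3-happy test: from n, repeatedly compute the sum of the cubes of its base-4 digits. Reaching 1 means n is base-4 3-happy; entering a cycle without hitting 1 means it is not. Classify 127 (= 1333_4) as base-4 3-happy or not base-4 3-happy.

127 = (1,3,3,3)_4 → 1³ + 3³ + 3³ + 3³ = 1 + 27 + 27 + 27 = 82
82 = (1,1,0,2)_4 → 1³ + 1³ + 0³ + 2³ = 1 + 1 + 0 + 8 = 10
10 = (2,2)_4 → 2³ + 2³ = 8 + 8 = 16
16 = (1,0,0)_4 → 1³ + 0³ + 0³ = 1 + 0 + 0 = 1  — reached 1.

base-4 3-happy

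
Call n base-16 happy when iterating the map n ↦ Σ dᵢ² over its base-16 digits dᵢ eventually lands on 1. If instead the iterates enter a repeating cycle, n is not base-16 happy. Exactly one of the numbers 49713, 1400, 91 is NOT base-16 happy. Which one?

91

49713: 49713 → 158 → 277 → 27 → 122 → 149 → 106 → 136 → 128 → 64 → 16 → 1  — reaches 1 (base-16 happy)
1400: 1400 → 138 → 164 → 116 → 65 → 17 → 2 → 4 → 16 → 1  — reaches 1 (base-16 happy)
91: 91 → 146 → 85 → 50 → 13 → 169 → 181 → 146  — repeats 146 (not base-16 happy)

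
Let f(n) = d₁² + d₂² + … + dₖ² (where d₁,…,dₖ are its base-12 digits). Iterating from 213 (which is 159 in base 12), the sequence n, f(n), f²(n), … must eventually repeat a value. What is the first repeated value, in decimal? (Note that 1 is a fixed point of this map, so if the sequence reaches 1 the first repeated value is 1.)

213 = (1,5,9)_12 → 1² + 5² + 9² = 1 + 25 + 81 = 107
107 = (8,11)_12 → 8² + 11² = 64 + 121 = 185
185 = (1,3,5)_12 → 1² + 3² + 5² = 1 + 9 + 25 = 35
35 = (2,11)_12 → 2² + 11² = 4 + 121 = 125
125 = (10,5)_12 → 10² + 5² = 100 + 25 = 125  — 125 already appeared earlier.

125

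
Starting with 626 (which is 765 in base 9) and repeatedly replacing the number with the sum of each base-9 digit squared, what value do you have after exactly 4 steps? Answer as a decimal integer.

626 = (7,6,5)_9 → 7² + 6² + 5² = 110
110 = (1,3,2)_9 → 1² + 3² + 2² = 14
14 = (1,5)_9 → 1² + 5² = 26
26 = (2,8)_9 → 2² + 8² = 68

68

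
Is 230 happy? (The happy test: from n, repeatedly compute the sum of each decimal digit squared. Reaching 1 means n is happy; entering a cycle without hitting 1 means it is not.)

230 → 2² + 3² + 0² = 4 + 9 + 0 = 13
13 → 1² + 3² = 1 + 9 = 10
10 → 1² + 0² = 1 + 0 = 1  — reached 1.

happy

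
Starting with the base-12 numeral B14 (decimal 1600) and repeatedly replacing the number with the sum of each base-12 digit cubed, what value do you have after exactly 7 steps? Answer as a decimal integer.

1600 = (11,1,4)_12 → 11³ + 1³ + 4³ = 1331 + 1 + 64 = 1396
1396 = (9,8,4)_12 → 9³ + 8³ + 4³ = 729 + 512 + 64 = 1305
1305 = (9,0,9)_12 → 9³ + 0³ + 9³ = 729 + 0 + 729 = 1458
1458 = (10,1,6)_12 → 10³ + 1³ + 6³ = 1000 + 1 + 216 = 1217
1217 = (8,5,5)_12 → 8³ + 5³ + 5³ = 512 + 125 + 125 = 762
762 = (5,3,6)_12 → 5³ + 3³ + 6³ = 125 + 27 + 216 = 368
368 = (2,6,8)_12 → 2³ + 6³ + 8³ = 8 + 216 + 512 = 736

736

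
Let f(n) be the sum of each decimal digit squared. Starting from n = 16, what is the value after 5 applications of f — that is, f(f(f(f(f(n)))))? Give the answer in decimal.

16 → 1² + 6² = 1 + 36 = 37
37 → 3² + 7² = 9 + 49 = 58
58 → 5² + 8² = 25 + 64 = 89
89 → 8² + 9² = 64 + 81 = 145
145 → 1² + 4² + 5² = 1 + 16 + 25 = 42

42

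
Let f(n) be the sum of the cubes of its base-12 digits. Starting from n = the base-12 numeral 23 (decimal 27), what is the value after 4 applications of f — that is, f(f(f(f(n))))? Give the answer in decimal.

27 = (2,3)_12 → 2³ + 3³ = 8 + 27 = 35
35 = (2,11)_12 → 2³ + 11³ = 8 + 1331 = 1339
1339 = (9,3,7)_12 → 9³ + 3³ + 7³ = 729 + 27 + 343 = 1099
1099 = (7,7,7)_12 → 7³ + 7³ + 7³ = 343 + 343 + 343 = 1029

1029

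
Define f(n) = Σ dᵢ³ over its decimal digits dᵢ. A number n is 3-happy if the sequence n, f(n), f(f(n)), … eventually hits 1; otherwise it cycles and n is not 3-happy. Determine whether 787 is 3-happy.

3-happy

787 → 7³ + 8³ + 7³ = 343 + 512 + 343 = 1198
1198 → 1³ + 1³ + 9³ + 8³ = 1 + 1 + 729 + 512 = 1243
1243 → 1³ + 2³ + 4³ + 3³ = 1 + 8 + 64 + 27 = 100
100 → 1³ + 0³ + 0³ = 1 + 0 + 0 = 1  — reached 1.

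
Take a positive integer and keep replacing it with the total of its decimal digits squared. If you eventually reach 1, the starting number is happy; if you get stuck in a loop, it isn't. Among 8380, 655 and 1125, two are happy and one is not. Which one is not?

8380: 8380 → 137 → 59 → 106 → 37 → 58 → 89 → 145 → 42 → 20 → 4 → 16 → 37  — repeats 37 (not happy)
655: 655 → 86 → 100 → 1  — reaches 1 (happy)
1125: 1125 → 31 → 10 → 1  — reaches 1 (happy)

8380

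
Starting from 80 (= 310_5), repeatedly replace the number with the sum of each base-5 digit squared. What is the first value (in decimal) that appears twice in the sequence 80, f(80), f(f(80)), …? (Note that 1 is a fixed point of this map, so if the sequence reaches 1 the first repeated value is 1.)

10

80 = (3,1,0)_5 → 3² + 1² + 0² = 9 + 1 + 0 = 10
10 = (2,0)_5 → 2² + 0² = 4 + 0 = 4
4 = (4)_5 → 4² = 16
16 = (3,1)_5 → 3² + 1² = 9 + 1 = 10  — 10 already appeared earlier.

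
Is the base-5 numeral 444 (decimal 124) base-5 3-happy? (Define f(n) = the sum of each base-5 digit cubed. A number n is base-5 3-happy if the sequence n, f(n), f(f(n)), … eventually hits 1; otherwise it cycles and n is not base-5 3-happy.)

124 = (4,4,4)_5 → 4³ + 4³ + 4³ = 64 + 64 + 64 = 192
192 = (1,2,3,2)_5 → 1³ + 2³ + 3³ + 2³ = 1 + 8 + 27 + 8 = 44
44 = (1,3,4)_5 → 1³ + 3³ + 4³ = 1 + 27 + 64 = 92
92 = (3,3,2)_5 → 3³ + 3³ + 2³ = 27 + 27 + 8 = 62
62 = (2,2,2)_5 → 2³ + 2³ + 2³ = 8 + 8 + 8 = 24
24 = (4,4)_5 → 4³ + 4³ = 64 + 64 = 128
128 = (1,0,0,3)_5 → 1³ + 0³ + 0³ + 3³ = 1 + 0 + 0 + 27 = 28
28 = (1,0,3)_5 → 1³ + 0³ + 3³ = 1 + 0 + 27 = 28  — 28 already seen; the sequence cycles without reaching 1.

not base-5 3-happy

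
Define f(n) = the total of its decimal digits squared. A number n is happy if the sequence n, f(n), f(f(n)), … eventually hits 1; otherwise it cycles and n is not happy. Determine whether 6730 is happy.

happy

6730 → 94
94 → 97
97 → 130
130 → 10
10 → 1  — reached 1.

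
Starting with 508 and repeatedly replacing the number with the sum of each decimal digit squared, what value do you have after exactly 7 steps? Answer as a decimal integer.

37

508 → 5² + 0² + 8² = 25 + 0 + 64 = 89
89 → 8² + 9² = 64 + 81 = 145
145 → 1² + 4² + 5² = 1 + 16 + 25 = 42
42 → 4² + 2² = 16 + 4 = 20
20 → 2² + 0² = 4 + 0 = 4
4 → 4² = 16
16 → 1² + 6² = 1 + 36 = 37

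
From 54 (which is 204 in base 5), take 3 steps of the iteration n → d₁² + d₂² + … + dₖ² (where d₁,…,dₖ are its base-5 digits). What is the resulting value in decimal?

10

54 = (2,0,4)_5 → 2² + 0² + 4² = 4 + 0 + 16 = 20
20 = (4,0)_5 → 4² + 0² = 16 + 0 = 16
16 = (3,1)_5 → 3² + 1² = 9 + 1 = 10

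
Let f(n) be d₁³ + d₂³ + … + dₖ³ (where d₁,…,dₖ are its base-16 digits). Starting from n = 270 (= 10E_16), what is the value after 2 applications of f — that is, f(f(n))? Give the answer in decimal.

3060

270 = (1,0,14)_16 → 1³ + 0³ + 14³ = 1 + 0 + 2744 = 2745
2745 = (10,11,9)_16 → 10³ + 11³ + 9³ = 1000 + 1331 + 729 = 3060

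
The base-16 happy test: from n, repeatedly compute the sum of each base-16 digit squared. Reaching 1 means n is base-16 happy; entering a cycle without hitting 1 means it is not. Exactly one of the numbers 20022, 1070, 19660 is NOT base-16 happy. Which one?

20022: 20022 → 257 → 2 → 4 → 16 → 1  — reaches 1 (base-16 happy)
1070: 1070 → 216 → 233 → 277 → 27 → 122 → 149 → 106 → 136 → 128 → 64 → 16 → 1  — reaches 1 (base-16 happy)
19660: 19660 → 448 → 145 → 82 → 29 → 170 → 200 → 208 → 169 → 181 → 146 → 85 → 50 → 13 → 169  — repeats 169 (not base-16 happy)

19660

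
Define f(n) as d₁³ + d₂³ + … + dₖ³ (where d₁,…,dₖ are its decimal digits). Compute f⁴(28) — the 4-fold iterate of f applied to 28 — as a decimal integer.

28 → 520
520 → 133
133 → 55
55 → 250

250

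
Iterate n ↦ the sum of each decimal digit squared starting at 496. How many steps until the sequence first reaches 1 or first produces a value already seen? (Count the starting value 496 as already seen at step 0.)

6

496 → 4² + 9² + 6² = 16 + 81 + 36 = 133
133 → 1² + 3² + 3² = 1 + 9 + 9 = 19
19 → 1² + 9² = 1 + 81 = 82
82 → 8² + 2² = 64 + 4 = 68
68 → 6² + 8² = 36 + 64 = 100
100 → 1² + 0² + 0² = 1 + 0 + 0 = 1  — reached 1.
That took 6 steps.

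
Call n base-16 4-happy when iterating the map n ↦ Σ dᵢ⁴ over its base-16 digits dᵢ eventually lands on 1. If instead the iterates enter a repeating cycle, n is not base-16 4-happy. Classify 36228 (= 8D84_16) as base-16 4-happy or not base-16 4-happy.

not base-16 4-happy

36228 = (8,13,8,4)_16 → 8⁴ + 13⁴ + 8⁴ + 4⁴ = 37009
37009 = (9,0,9,1)_16 → 9⁴ + 0⁴ + 9⁴ + 1⁴ = 13123
13123 = (3,3,4,3)_16 → 3⁴ + 3⁴ + 4⁴ + 3⁴ = 499
499 = (1,15,3)_16 → 1⁴ + 15⁴ + 3⁴ = 50707
50707 = (12,6,1,3)_16 → 12⁴ + 6⁴ + 1⁴ + 3⁴ = 22114
22114 = (5,6,6,2)_16 → 5⁴ + 6⁴ + 6⁴ + 2⁴ = 3233
3233 = (12,10,1)_16 → 12⁴ + 10⁴ + 1⁴ = 30737
30737 = (7,8,1,1)_16 → 7⁴ + 8⁴ + 1⁴ + 1⁴ = 6499
6499 = (1,9,6,3)_16 → 1⁴ + 9⁴ + 6⁴ + 3⁴ = 7939
7939 = (1,15,0,3)_16 → 1⁴ + 15⁴ + 0⁴ + 3⁴ = 50707  — 50707 already seen; the sequence cycles without reaching 1.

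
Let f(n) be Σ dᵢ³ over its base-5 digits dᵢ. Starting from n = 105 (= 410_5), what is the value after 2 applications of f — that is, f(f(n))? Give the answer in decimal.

35

105 = (4,1,0)_5 → 4³ + 1³ + 0³ = 65
65 = (2,3,0)_5 → 2³ + 3³ + 0³ = 35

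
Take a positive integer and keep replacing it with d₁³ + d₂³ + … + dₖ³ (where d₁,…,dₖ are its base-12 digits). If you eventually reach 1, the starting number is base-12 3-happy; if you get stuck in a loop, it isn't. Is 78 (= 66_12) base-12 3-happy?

78 = (6,6)_12 → 6³ + 6³ = 432
432 = (3,0,0)_12 → 3³ + 0³ + 0³ = 27
27 = (2,3)_12 → 2³ + 3³ = 35
35 = (2,11)_12 → 2³ + 11³ = 1339
1339 = (9,3,7)_12 → 9³ + 3³ + 7³ = 1099
1099 = (7,7,7)_12 → 7³ + 7³ + 7³ = 1029
1029 = (7,1,9)_12 → 7³ + 1³ + 9³ = 1073
1073 = (7,5,5)_12 → 7³ + 5³ + 5³ = 593
593 = (4,1,5)_12 → 4³ + 1³ + 5³ = 190
190 = (1,3,10)_12 → 1³ + 3³ + 10³ = 1028
1028 = (7,1,8)_12 → 7³ + 1³ + 8³ = 856
856 = (5,11,4)_12 → 5³ + 11³ + 4³ = 1520
1520 = (10,6,8)_12 → 10³ + 6³ + 8³ = 1728
1728 = (1,0,0,0)_12 → 1³ + 0³ + 0³ + 0³ = 1  — reached 1.

base-12 3-happy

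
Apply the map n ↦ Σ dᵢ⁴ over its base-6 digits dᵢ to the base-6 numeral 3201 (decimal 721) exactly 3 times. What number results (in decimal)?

721 = (3,2,0,1)_6 → 98
98 = (2,4,2)_6 → 288
288 = (1,2,0,0)_6 → 17

17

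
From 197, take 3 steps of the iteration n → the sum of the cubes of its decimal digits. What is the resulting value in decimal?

371

197 → 1³ + 9³ + 7³ = 1 + 729 + 343 = 1073
1073 → 1³ + 0³ + 7³ + 3³ = 1 + 0 + 343 + 27 = 371
371 → 3³ + 7³ + 1³ = 27 + 343 + 1 = 371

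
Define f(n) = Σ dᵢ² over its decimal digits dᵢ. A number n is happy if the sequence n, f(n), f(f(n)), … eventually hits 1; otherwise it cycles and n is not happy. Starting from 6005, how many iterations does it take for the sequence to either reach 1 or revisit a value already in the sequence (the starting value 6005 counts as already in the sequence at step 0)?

6005 → 61
61 → 37
37 → 58
58 → 89
89 → 145
145 → 42
42 → 20
20 → 4
4 → 16
16 → 37  — 37 repeats.
That took 10 steps.

10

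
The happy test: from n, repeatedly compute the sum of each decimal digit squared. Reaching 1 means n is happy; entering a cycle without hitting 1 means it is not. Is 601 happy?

601 → 37
37 → 58
58 → 89
89 → 145
145 → 42
42 → 20
20 → 4
4 → 16
16 → 37  — 37 already seen; the sequence cycles without reaching 1.

not happy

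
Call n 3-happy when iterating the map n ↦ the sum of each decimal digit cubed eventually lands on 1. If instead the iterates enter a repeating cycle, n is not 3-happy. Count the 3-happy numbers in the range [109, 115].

109: 109 → 730 → 370 → 370  — not 3-happy
110: 110 → 2 → 8 → 512 → 134 → 92 → 737 → 713 → 371 → 371  — not 3-happy
111: 111 → 3 → 27 → 351 → 153 → 153  — not 3-happy
112: 112 → 10 → 1  — 3-happy
113: 113 → 29 → 737 → 713 → 371 → 371  — not 3-happy
114: 114 → 66 → 432 → 99 → 1458 → 702 → 351 → 153 → 153  — not 3-happy
115: 115 → 127 → 352 → 160 → 217 → 352  — not 3-happy
3-happy: 112

1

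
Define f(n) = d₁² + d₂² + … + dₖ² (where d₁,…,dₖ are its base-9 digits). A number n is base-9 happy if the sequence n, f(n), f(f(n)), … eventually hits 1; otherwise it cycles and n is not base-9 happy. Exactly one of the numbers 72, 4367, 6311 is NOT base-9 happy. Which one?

72

72: 72 → 64 → 50 → 50  — repeats 50 (not base-9 happy)
4367: 4367 → 157 → 81 → 1  — reaches 1 (base-9 happy)
6311: 6311 → 157 → 81 → 1  — reaches 1 (base-9 happy)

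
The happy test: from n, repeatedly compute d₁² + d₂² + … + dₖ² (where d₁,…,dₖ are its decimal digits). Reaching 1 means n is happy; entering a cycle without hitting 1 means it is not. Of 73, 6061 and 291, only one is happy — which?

73: 73 → 58 → 89 → 145 → 42 → 20 → 4 → 16 → 37 → 58  — repeats 58 (not happy)
6061: 6061 → 73 → 58 → 89 → 145 → 42 → 20 → 4 → 16 → 37 → 58  — repeats 58 (not happy)
291: 291 → 86 → 100 → 1  — reaches 1 (happy)

291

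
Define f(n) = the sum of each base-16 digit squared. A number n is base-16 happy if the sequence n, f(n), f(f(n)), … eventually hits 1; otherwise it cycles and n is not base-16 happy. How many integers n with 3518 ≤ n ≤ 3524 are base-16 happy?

3518: 3518 → 486 → 233 → 277 → 27 → 122 → 149 → 106 → 136 → 128 → 64 → 16 → 1  (reaches 1)
3519: 3519 → 515 → 13 → 169 → 181 → 146 → 85 → 50 → 13  (repeats 13)
3520: 3520 → 313 → 91 → 146 → 85 → 50 → 13 → 169 → 181 → 146  (repeats 146)
3521: 3521 → 314 → 110 → 232 → 260 → 17 → 2 → 4 → 16 → 1  (reaches 1)
3522: 3522 → 317 → 179 → 130 → 68 → 32 → 4 → 16 → 1  (reaches 1)
3523: 3523 → 322 → 21 → 26 → 101 → 61 → 178 → 125 → 218 → 269 → 170 → 200 → 208 → 169 → 181 → 146 → 85 → 50 → 13 → 169  (repeats 169)
3524: 3524 → 329 → 98 → 40 → 68 → 32 → 4 → 16 → 1  (reaches 1)
base-16 happy: 3518, 3521, 3522, 3524

4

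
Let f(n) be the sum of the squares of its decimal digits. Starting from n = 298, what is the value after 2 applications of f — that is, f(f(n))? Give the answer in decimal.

98

298 → 2² + 9² + 8² = 4 + 81 + 64 = 149
149 → 1² + 4² + 9² = 1 + 16 + 81 = 98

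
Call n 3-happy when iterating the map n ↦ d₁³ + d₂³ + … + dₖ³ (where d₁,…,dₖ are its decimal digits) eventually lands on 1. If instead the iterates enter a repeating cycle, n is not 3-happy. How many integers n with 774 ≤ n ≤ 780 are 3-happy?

1

774: 774 → 750 → 468 → 792 → 1080 → 513 → 153 → 153  (repeats 153)
775: 775 → 811 → 514 → 190 → 730 → 370 → 370  (repeats 370)
776: 776 → 902 → 737 → 713 → 371 → 371  (repeats 371)
777: 777 → 1029 → 738 → 882 → 1032 → 36 → 243 → 99 → 1458 → 702 → 351 → 153 → 153  (repeats 153)
778: 778 → 1198 → 1243 → 100 → 1  (reaches 1)
779: 779 → 1415 → 191 → 731 → 371 → 371  (repeats 371)
780: 780 → 855 → 762 → 567 → 684 → 792 → 1080 → 513 → 153 → 153  (repeats 153)
3-happy: 778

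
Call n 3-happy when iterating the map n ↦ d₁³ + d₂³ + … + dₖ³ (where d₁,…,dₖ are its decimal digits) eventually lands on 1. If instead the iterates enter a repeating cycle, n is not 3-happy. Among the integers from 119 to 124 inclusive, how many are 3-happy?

119: 119 → 731 → 371 → 371  — not 3-happy
120: 120 → 9 → 729 → 1080 → 513 → 153 → 153  — not 3-happy
121: 121 → 10 → 1  — 3-happy
122: 122 → 17 → 344 → 155 → 251 → 134 → 92 → 737 → 713 → 371 → 371  — not 3-happy
123: 123 → 36 → 243 → 99 → 1458 → 702 → 351 → 153 → 153  — not 3-happy
124: 124 → 73 → 370 → 370  — not 3-happy
3-happy: 121

1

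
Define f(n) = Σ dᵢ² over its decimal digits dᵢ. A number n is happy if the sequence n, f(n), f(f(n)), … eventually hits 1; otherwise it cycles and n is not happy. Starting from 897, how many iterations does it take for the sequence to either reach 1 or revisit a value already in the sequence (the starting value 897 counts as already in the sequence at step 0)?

897 → 8² + 9² + 7² = 64 + 81 + 49 = 194
194 → 1² + 9² + 4² = 1 + 81 + 16 = 98
98 → 9² + 8² = 81 + 64 = 145
145 → 1² + 4² + 5² = 1 + 16 + 25 = 42
42 → 4² + 2² = 16 + 4 = 20
20 → 2² + 0² = 4 + 0 = 4
4 → 4² = 16
16 → 1² + 6² = 1 + 36 = 37
37 → 3² + 7² = 9 + 49 = 58
58 → 5² + 8² = 25 + 64 = 89
89 → 8² + 9² = 64 + 81 = 145  — 145 repeats.
That took 11 steps.

11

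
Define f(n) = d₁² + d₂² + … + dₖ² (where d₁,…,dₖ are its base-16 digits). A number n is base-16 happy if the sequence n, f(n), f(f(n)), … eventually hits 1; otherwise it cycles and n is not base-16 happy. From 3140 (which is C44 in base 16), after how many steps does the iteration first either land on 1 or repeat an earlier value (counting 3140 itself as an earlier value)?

8

3140 = (12,4,4)_16 → 12² + 4² + 4² = 144 + 16 + 16 = 176
176 = (11,0)_16 → 11² + 0² = 121 + 0 = 121
121 = (7,9)_16 → 7² + 9² = 49 + 81 = 130
130 = (8,2)_16 → 8² + 2² = 64 + 4 = 68
68 = (4,4)_16 → 4² + 4² = 16 + 16 = 32
32 = (2,0)_16 → 2² + 0² = 4 + 0 = 4
4 = (4)_16 → 4² = 16
16 = (1,0)_16 → 1² + 0² = 1 + 0 = 1  — reached 1.
That took 8 steps.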